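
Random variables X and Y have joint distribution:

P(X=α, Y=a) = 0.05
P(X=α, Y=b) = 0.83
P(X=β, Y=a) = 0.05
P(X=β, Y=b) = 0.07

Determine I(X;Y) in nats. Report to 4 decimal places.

0.0516 nats

Marginals: p(X) = (0.8800, 0.1200), p(Y) = (0.1000, 0.9000).
I(X;Y) = H(X) + H(Y) − H(X,Y).
H(X) = 0.3669, H(Y) = 0.3251, H(X,Y) = 0.6404.
I(X;Y) = 0.3669 + 0.3251 − 0.6404 = 0.0516 nats.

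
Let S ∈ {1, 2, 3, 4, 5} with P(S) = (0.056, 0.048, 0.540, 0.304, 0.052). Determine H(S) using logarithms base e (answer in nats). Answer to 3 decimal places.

1.156 nats

H(S) = −Σ p·ln p.
  −(0.056)·ln(0.056) = 0.1614
  −(0.048)·ln(0.048) = 0.1458
  −(0.540)·ln(0.540) = 0.3327
  −(0.304)·ln(0.304) = 0.3620
  −(0.052)·ln(0.052) = 0.1537
Sum: 0.1614 + 0.1458 + 0.3327 + 0.3620 + 0.1537 = 1.156 nats.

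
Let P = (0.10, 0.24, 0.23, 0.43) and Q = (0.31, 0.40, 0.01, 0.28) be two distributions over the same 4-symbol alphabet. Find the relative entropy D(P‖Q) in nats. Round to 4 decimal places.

D(P‖Q) = Σ p·ln(p/q).
  0.10·ln(0.10/0.31) = -0.11314
  0.24·ln(0.24/0.40) = -0.12260
  0.23·ln(0.23/0.01) = 0.72116
  0.43·ln(0.43/0.28) = 0.18447
D(P‖Q) = 0.6699 nats.

0.6699 nats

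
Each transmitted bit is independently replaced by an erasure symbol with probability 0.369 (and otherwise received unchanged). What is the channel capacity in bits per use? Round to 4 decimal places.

Binary erasure channel: capacity C = 1 − ε.
C = 1 − 0.369 = 0.6310 bits per channel use.

0.6310 bits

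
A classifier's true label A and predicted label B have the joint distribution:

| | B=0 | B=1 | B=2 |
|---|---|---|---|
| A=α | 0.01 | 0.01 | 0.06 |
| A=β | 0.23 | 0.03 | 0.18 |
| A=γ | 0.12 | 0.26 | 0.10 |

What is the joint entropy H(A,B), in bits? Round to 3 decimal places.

H(A,B) = −Σ p(x,y)·log₂ p(x,y) over all 9 cells.
  cell (α,0): −0.01·log₂0.01 = 0.0664
  cell (α,1): −0.01·log₂0.01 = 0.0664
  cell (α,2): −0.06·log₂0.06 = 0.2435
  cell (β,0): −0.23·log₂0.23 = 0.4877
  cell (β,1): −0.03·log₂0.03 = 0.1518
  cell (β,2): −0.18·log₂0.18 = 0.4453
  cell (γ,0): −0.12·log₂0.12 = 0.3671
  cell (γ,1): −0.26·log₂0.26 = 0.5053
  cell (γ,2): −0.10·log₂0.10 = 0.3322
Sum = 2.666 bits.

2.666 bits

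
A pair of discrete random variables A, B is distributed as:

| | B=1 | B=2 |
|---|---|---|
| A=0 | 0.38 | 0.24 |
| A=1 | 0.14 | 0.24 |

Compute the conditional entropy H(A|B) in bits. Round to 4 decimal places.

0.9170 bits

Marginals: p(A) = (0.6200, 0.3800), p(B) = (0.5200, 0.4800).
H(A|B) = Σ p(B) · H(A|B=·).
  B=1: p=0.5200, H(A|B=1) = 0.8404
  B=2: p=0.4800, H(A|B=2) = 1.0000
Weighted sum = 0.9170 bits.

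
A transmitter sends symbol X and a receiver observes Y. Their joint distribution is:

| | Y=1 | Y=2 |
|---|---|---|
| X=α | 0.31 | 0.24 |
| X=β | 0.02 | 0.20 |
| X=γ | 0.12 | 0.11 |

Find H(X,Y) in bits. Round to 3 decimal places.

2.313 bits

H(X,Y) = −Σ p(x,y)·log₂ p(x,y) over all 6 cells.
  cell (α,1): −0.31·log₂0.31 = 0.5238
  cell (α,2): −0.24·log₂0.24 = 0.4941
  cell (β,1): −0.02·log₂0.02 = 0.1129
  cell (β,2): −0.20·log₂0.20 = 0.4644
  cell (γ,1): −0.12·log₂0.12 = 0.3671
  cell (γ,2): −0.11·log₂0.11 = 0.3503
Sum = 2.313 bits.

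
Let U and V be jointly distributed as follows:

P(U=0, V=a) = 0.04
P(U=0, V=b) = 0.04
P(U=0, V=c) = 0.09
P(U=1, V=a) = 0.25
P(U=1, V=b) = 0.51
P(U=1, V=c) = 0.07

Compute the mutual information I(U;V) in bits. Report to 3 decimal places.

0.125 bits

Marginals: p(U) = (0.1700, 0.8300), p(V) = (0.2900, 0.5500, 0.1600).
I(U;V) = H(U) + H(V) − H(U,V).
H(U) = 0.6577, H(V) = 1.4153, H(U,V) = 1.9481.
I(U;V) = 0.6577 + 1.4153 − 1.9481 = 0.125 bits.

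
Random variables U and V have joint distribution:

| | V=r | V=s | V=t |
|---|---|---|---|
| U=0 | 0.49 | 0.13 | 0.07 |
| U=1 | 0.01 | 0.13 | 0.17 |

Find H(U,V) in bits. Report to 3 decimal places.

H(U,V) = −Σ p(x,y)·log₂ p(x,y) over all 6 cells.
  cell (0,r): −0.49·log₂0.49 = 0.5043
  cell (0,s): −0.13·log₂0.13 = 0.3826
  cell (0,t): −0.07·log₂0.07 = 0.2686
  cell (1,r): −0.01·log₂0.01 = 0.0664
  cell (1,s): −0.13·log₂0.13 = 0.3826
  cell (1,t): −0.17·log₂0.17 = 0.4346
Sum = 2.039 bits.

2.039 bits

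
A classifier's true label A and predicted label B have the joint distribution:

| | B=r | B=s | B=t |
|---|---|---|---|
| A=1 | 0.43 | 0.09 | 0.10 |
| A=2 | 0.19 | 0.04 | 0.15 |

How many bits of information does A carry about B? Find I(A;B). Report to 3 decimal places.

Marginals: p(A) = (0.6200, 0.3800), p(B) = (0.6200, 0.1300, 0.2500).
I(A;B) = Σ p(x,y)·log₂[p(x,y)/(p(x)p(y))].
  (1,r): 0.43·log₂(1.1186) = 0.0695
  (1,s): 0.09·log₂(1.1166) = 0.0143
  (1,t): 0.10·log₂(0.6452) = -0.0632
  (2,r): 0.19·log₂(0.8065) = -0.0590
  (2,s): 0.04·log₂(0.8097) = -0.0122
  (2,t): 0.15·log₂(1.5789) = 0.0988
Sum = 0.048 bits.

0.048 bits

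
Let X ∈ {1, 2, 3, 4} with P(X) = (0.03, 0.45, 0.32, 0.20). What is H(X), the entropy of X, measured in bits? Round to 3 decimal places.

H(X) = −Σ p·log₂ p.
  −(0.03)·log₂(0.03) = 0.1518
  −(0.45)·log₂(0.45) = 0.5184
  −(0.32)·log₂(0.32) = 0.5260
  −(0.20)·log₂(0.20) = 0.4644
Sum: 0.1518 + 0.5184 + 0.5260 + 0.4644 = 1.661 bits.

1.661 bits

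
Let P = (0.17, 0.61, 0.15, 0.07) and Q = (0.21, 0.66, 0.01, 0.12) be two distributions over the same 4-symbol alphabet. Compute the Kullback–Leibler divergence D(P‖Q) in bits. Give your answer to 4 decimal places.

D(P‖Q) = Σ p·log₂(p/q).
  0.17·log₂(0.17/0.21) = -0.05183
  0.61·log₂(0.61/0.66) = -0.06933
  0.15·log₂(0.15/0.01) = 0.58603
  0.07·log₂(0.07/0.12) = -0.05443
D(P‖Q) = 0.4104 bits.

0.4104 bits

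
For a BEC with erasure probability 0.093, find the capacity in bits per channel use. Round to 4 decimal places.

0.9070 bits

Binary erasure channel: capacity C = 1 − ε.
C = 1 − 0.093 = 0.9070 bits per channel use.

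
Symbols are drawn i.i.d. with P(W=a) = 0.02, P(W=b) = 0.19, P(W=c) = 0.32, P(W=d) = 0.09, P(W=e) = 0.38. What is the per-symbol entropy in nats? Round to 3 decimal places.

1.343 nats

H(W) = −Σ p·ln p.
  −(0.02)·ln(0.02) = 0.0782
  −(0.19)·ln(0.19) = 0.3155
  −(0.32)·ln(0.32) = 0.3646
  −(0.09)·ln(0.09) = 0.2167
  −(0.38)·ln(0.38) = 0.3677
Sum: 0.0782 + 0.3155 + 0.3646 + 0.2167 + 0.3677 = 1.343 nats.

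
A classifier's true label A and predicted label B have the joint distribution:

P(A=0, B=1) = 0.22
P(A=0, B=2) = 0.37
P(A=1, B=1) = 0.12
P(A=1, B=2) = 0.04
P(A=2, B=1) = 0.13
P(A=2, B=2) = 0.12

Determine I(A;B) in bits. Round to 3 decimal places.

0.056 bits

Marginals: p(A) = (0.5900, 0.1600, 0.2500), p(B) = (0.4700, 0.5300).
I(A;B) = H(A) + H(B) − H(A,B).
H(A) = 1.3721, H(B) = 0.9974, H(A,B) = 2.3138.
I(A;B) = 1.3721 + 0.9974 − 2.3138 = 0.056 bits.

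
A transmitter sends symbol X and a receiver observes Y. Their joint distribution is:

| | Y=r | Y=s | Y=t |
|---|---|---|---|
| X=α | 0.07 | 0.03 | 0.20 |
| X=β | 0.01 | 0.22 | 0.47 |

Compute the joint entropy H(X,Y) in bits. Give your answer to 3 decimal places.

1.944 bits

H(X,Y) = −Σ p(x,y)·log₂ p(x,y) over all 6 cells.
  cell (α,r): −0.07·log₂0.07 = 0.2686
  cell (α,s): −0.03·log₂0.03 = 0.1518
  cell (α,t): −0.20·log₂0.20 = 0.4644
  cell (β,r): −0.01·log₂0.01 = 0.0664
  cell (β,s): −0.22·log₂0.22 = 0.4806
  cell (β,t): −0.47·log₂0.47 = 0.5120
Sum = 1.944 bits.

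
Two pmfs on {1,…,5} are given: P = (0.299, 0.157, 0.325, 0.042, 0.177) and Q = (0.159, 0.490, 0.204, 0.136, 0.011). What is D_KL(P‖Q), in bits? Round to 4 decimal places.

D(P‖Q) = Σ p·log₂(p/q).
  0.299·log₂(0.299/0.159) = 0.27242
  0.157·log₂(0.157/0.490) = -0.25780
  0.325·log₂(0.325/0.204) = 0.21836
  0.042·log₂(0.042/0.136) = -0.07120
  0.177·log₂(0.177/0.011) = 0.70945
D(P‖Q) = 0.8712 bits.

0.8712 bits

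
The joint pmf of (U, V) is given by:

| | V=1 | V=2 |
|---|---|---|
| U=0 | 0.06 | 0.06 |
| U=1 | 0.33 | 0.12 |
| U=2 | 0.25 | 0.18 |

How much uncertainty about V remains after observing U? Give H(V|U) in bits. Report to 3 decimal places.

0.918 bits

Marginals: p(U) = (0.1200, 0.4500, 0.4300), p(V) = (0.6400, 0.3600).
H(V|U) = Σ p(U) · H(V|U=·).
  U=0: p=0.1200, H(V|U=0) = 1.0000
  U=1: p=0.4500, H(V|U=1) = 0.8366
  U=2: p=0.4300, H(V|U=2) = 0.9808
Weighted sum = 0.918 bits.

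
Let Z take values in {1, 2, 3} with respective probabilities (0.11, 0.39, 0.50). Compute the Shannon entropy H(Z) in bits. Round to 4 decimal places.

H(Z) = −Σ p·log₂ p.
  −(0.11)·log₂(0.11) = 0.35029
  −(0.39)·log₂(0.39) = 0.52980
  −(0.50)·log₂(0.50) = 0.50000
Sum: 0.35029 + 0.52980 + 0.50000 = 1.3801 bits.

1.3801 bits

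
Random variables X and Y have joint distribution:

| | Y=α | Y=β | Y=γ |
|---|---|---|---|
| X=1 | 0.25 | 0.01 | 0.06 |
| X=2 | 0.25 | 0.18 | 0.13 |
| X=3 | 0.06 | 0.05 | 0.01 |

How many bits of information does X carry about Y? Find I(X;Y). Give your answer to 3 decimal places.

Marginals: p(X) = (0.3200, 0.5600, 0.1200), p(Y) = (0.5600, 0.2400, 0.2000).
I(X;Y) = Σ p(x,y)·log₂[p(x,y)/(p(x)p(y))].
  (1,α): 0.25·log₂(1.3951) = 0.1201
  (1,β): 0.01·log₂(0.1302) = -0.0294
  (1,γ): 0.06·log₂(0.9375) = -0.0056
  (2,α): 0.25·log₂(0.7972) = -0.0817
  (2,β): 0.18·log₂(1.3393) = 0.0759
  (2,γ): 0.13·log₂(1.1607) = 0.0280
  (3,α): 0.06·log₂(0.8929) = -0.0098
  (3,β): 0.05·log₂(1.7361) = 0.0398
  (3,γ): 0.01·log₂(0.4167) = -0.0126
Sum = 0.125 bits.

0.125 bits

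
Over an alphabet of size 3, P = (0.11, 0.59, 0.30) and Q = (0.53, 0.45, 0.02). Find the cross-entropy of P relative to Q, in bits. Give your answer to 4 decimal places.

H(P,Q) = −Σ p·log₂ q.
  −0.11·log₂(0.53) = 0.10075
  −0.59·log₂(0.45) = 0.67968
  −0.30·log₂(0.02) = 1.69316
H(P,Q) = 2.4736 bits.

2.4736 bits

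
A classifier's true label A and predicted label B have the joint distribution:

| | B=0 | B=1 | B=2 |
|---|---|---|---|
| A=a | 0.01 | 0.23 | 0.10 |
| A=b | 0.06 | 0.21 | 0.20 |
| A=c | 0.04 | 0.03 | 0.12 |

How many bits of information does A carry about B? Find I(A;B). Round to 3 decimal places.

Marginals: p(A) = (0.3400, 0.4700, 0.1900), p(B) = (0.1100, 0.4700, 0.4200).
I(A;B) = H(A) + H(B) − H(A,B).
H(A) = 1.4964, H(B) = 1.3879, H(A,B) = 2.7716.
I(A;B) = 1.4964 + 1.3879 − 2.7716 = 0.113 bits.

0.113 bits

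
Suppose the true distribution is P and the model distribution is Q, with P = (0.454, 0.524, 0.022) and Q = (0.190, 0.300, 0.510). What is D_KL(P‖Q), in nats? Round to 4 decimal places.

D(P‖Q) = Σ p·ln(p/q).
  0.454·ln(0.454/0.190) = 0.39547
  0.524·ln(0.524/0.300) = 0.29224
  0.022·ln(0.022/0.510) = -0.06915
D(P‖Q) = 0.6186 nats.

0.6186 nats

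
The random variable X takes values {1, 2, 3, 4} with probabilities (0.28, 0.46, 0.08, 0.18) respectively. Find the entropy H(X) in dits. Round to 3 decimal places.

0.532 dits

H(X) = −Σ p·log₁₀ p.
  −(0.28)·log₁₀(0.28) = 0.1548
  −(0.46)·log₁₀(0.46) = 0.1551
  −(0.08)·log₁₀(0.08) = 0.0878
  −(0.18)·log₁₀(0.18) = 0.1341
Sum: 0.1548 + 0.1551 + 0.0878 + 0.1341 = 0.532 dits.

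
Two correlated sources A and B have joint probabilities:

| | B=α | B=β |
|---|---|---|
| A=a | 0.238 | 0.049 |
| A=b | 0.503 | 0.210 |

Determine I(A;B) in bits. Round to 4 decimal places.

Marginals: p(A) = (0.2870, 0.7130), p(B) = (0.7410, 0.2590).
I(A;B) = Σ p(x,y)·log₂[p(x,y)/(p(x)p(y))].
  (a,α): 0.238·log₂(1.1191) = 0.03864
  (a,β): 0.049·log₂(0.6592) = -0.02946
  (b,α): 0.503·log₂(0.9521) = -0.03566
  (b,β): 0.210·log₂(1.1372) = 0.03895
Sum = 0.0125 bits.

0.0125 bits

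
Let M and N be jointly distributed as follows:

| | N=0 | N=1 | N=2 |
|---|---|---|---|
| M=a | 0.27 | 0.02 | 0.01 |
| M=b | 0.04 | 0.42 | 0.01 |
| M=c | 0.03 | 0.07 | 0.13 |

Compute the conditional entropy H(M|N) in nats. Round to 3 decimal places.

0.579 nats

Marginals: p(M) = (0.3000, 0.4700, 0.2300), p(N) = (0.3400, 0.5100, 0.1500).
H(M|N) = Σ p(N) · H(M|N=·).
  N=0: p=0.3400, H(M|N=0) = 0.6490
  N=1: p=0.5100, H(M|N=1) = 0.5595
  N=2: p=0.1500, H(M|N=2) = 0.4851
Weighted sum = 0.579 nats.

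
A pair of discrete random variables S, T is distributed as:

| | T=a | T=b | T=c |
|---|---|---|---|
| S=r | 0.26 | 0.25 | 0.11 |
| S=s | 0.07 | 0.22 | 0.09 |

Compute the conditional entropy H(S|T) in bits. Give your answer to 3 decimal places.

Marginals: p(S) = (0.6200, 0.3800), p(T) = (0.3300, 0.4700, 0.2000).
H(S|T) = Σ p(T) · H(S|T=·).
  T=a: p=0.3300, H(S|T=a) = 0.7455
  T=b: p=0.4700, H(S|T=b) = 0.9971
  T=c: p=0.2000, H(S|T=c) = 0.9928
Weighted sum = 0.913 bits.

0.913 bits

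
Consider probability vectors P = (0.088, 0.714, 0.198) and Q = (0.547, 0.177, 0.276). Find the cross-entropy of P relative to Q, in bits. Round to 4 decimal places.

2.2280 bits

H(P,Q) = −Σ p·log₂ q.
  −0.088·log₂(0.547) = 0.07659
  −0.714·log₂(0.177) = 1.78370
  −0.198·log₂(0.276) = 0.36774
H(P,Q) = 2.2280 bits.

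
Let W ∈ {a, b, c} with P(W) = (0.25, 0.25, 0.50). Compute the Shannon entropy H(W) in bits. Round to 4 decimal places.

1.5000 bits

H(W) = −Σ p·log₂ p.
  −(0.25)·log₂(0.25) = 0.50000
  −(0.25)·log₂(0.25) = 0.50000
  −(0.50)·log₂(0.50) = 0.50000
Sum: 0.50000 + 0.50000 + 0.50000 = 1.5000 bits.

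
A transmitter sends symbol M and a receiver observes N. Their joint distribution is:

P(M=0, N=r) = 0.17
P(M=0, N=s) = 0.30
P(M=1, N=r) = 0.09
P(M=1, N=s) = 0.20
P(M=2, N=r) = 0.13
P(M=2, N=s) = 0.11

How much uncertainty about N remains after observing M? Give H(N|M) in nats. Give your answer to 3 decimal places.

0.653 nats

Marginals: p(M) = (0.4700, 0.2900, 0.2400), p(N) = (0.3900, 0.6100).
H(N|M) = Σ p(M) · H(N|M=·).
  M=0: p=0.4700, H(N|M=0) = 0.6544
  M=1: p=0.2900, H(N|M=1) = 0.6194
  M=2: p=0.2400, H(N|M=2) = 0.6897
Weighted sum = 0.653 nats.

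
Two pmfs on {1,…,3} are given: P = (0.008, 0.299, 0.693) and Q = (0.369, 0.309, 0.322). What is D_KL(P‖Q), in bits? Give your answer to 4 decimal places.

D(P‖Q) = Σ p·log₂(p/q).
  0.008·log₂(0.008/0.369) = -0.04422
  0.299·log₂(0.299/0.309) = -0.01419
  0.693·log₂(0.693/0.322) = 0.76632
D(P‖Q) = 0.7079 bits.

0.7079 bits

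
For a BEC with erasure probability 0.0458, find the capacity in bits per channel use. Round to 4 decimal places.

0.9542 bits

Binary erasure channel: capacity C = 1 − ε.
C = 1 − 0.0458 = 0.9542 bits per channel use.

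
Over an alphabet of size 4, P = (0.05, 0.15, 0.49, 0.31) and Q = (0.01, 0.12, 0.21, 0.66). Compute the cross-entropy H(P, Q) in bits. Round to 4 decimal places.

2.0801 bits

H(P,Q) = −Σ p·log₂ q.
  −0.05·log₂(0.01) = 0.33219
  −0.15·log₂(0.12) = 0.45883
  −0.49·log₂(0.21) = 1.10325
  −0.31·log₂(0.66) = 0.18583
H(P,Q) = 2.0801 bits.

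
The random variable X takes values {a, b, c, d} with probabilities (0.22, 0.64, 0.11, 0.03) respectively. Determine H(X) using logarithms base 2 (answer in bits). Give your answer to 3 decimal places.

1.395 bits

H(X) = −Σ p·log₂ p.
  −(0.22)·log₂(0.22) = 0.4806
  −(0.64)·log₂(0.64) = 0.4121
  −(0.11)·log₂(0.11) = 0.3503
  −(0.03)·log₂(0.03) = 0.1518
Sum: 0.4806 + 0.4121 + 0.3503 + 0.1518 = 1.395 bits.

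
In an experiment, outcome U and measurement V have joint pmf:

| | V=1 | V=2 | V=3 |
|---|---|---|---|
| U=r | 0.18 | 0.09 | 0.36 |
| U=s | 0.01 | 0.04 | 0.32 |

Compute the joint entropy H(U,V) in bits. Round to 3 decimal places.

H(U,V) = −Σ p(x,y)·log₂ p(x,y) over all 6 cells.
  cell (r,1): −0.18·log₂0.18 = 0.4453
  cell (r,2): −0.09·log₂0.09 = 0.3127
  cell (r,3): −0.36·log₂0.36 = 0.5306
  cell (s,1): −0.01·log₂0.01 = 0.0664
  cell (s,2): −0.04·log₂0.04 = 0.1858
  cell (s,3): −0.32·log₂0.32 = 0.5260
Sum = 2.067 bits.

2.067 bits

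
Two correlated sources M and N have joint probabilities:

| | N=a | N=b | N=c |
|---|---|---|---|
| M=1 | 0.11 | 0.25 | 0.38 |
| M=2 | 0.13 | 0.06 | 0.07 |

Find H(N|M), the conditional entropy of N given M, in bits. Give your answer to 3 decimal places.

1.449 bits

Chain rule: H(N|M) = H(M,N) − H(M).
Marginals: p(M) = (0.7400, 0.2600), p(N) = (0.2400, 0.3100, 0.4500).
H(M,N) = 2.2755 bits; H(M) = 0.8267 bits.
H(N|M) = 2.2755 − 0.8267 = 1.449 bits.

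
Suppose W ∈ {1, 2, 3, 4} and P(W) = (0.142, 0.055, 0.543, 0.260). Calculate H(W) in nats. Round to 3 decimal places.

1.119 nats

H(W) = −Σ p·ln p.
  −(0.142)·ln(0.142) = 0.2772
  −(0.055)·ln(0.055) = 0.1595
  −(0.543)·ln(0.543) = 0.3316
  −(0.260)·ln(0.260) = 0.3502
Sum: 0.2772 + 0.1595 + 0.3316 + 0.3502 = 1.119 nats.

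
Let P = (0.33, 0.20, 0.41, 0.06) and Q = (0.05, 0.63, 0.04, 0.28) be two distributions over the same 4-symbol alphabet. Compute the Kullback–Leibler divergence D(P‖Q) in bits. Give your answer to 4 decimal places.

D(P‖Q) = Σ p·log₂(p/q).
  0.33·log₂(0.33/0.05) = 0.89841
  0.20·log₂(0.20/0.63) = -0.33107
  0.41·log₂(0.41/0.04) = 1.37660
  0.06·log₂(0.06/0.28) = -0.13334
D(P‖Q) = 1.8106 bits.

1.8106 bits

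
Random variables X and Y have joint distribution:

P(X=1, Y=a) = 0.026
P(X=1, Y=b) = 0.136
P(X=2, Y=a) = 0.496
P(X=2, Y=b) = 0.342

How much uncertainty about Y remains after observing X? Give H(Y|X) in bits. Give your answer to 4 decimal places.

Chain rule: H(Y|X) = H(X,Y) − H(X).
Marginals: p(X) = (0.1620, 0.8380), p(Y) = (0.5220, 0.4780).
H(X,Y) = 1.5595 bits; H(X) = 0.6391 bits.
H(Y|X) = 1.5595 − 0.6391 = 0.9204 bits.

0.9204 bits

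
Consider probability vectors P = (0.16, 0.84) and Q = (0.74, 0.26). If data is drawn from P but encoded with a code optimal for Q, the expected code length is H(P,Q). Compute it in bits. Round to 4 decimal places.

1.7020 bits

H(P,Q) = −Σ p·log₂ q.
  −0.16·log₂(0.74) = 0.06950
  −0.84·log₂(0.26) = 1.63247
H(P,Q) = 1.7020 bits.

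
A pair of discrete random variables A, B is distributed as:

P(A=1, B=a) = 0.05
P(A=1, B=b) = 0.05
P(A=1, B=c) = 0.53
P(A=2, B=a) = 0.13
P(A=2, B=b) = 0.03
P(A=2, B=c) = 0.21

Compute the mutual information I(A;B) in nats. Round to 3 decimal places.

0.058 nats

Marginals: p(A) = (0.6300, 0.3700), p(B) = (0.1800, 0.0800, 0.7400).
I(A;B) = H(A) + H(B) − H(A,B).
H(A) = 0.6590, H(B) = 0.7335, H(A,B) = 1.3342.
I(A;B) = 0.6590 + 0.7335 − 1.3342 = 0.058 nats.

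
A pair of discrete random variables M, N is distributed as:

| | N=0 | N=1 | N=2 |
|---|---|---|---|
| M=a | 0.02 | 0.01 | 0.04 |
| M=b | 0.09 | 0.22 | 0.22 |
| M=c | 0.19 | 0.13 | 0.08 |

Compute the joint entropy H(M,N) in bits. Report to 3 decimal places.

2.768 bits

H(M,N) = −Σ p(x,y)·log₂ p(x,y) over all 9 cells.
  cell (a,0): −0.02·log₂0.02 = 0.1129
  cell (a,1): −0.01·log₂0.01 = 0.0664
  cell (a,2): −0.04·log₂0.04 = 0.1858
  cell (b,0): −0.09·log₂0.09 = 0.3127
  cell (b,1): −0.22·log₂0.22 = 0.4806
  cell (b,2): −0.22·log₂0.22 = 0.4806
  cell (c,0): −0.19·log₂0.19 = 0.4552
  cell (c,1): −0.13·log₂0.13 = 0.3826
  cell (c,2): −0.08·log₂0.08 = 0.2915
Sum = 2.768 bits.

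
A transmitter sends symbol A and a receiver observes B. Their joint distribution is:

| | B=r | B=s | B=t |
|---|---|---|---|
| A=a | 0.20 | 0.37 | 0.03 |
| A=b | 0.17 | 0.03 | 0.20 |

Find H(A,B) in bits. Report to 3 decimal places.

H(A,B) = −Σ p(x,y)·log₂ p(x,y) over all 6 cells.
  cell (a,r): −0.20·log₂0.20 = 0.4644
  cell (a,s): −0.37·log₂0.37 = 0.5307
  cell (a,t): −0.03·log₂0.03 = 0.1518
  cell (b,r): −0.17·log₂0.17 = 0.4346
  cell (b,s): −0.03·log₂0.03 = 0.1518
  cell (b,t): −0.20·log₂0.20 = 0.4644
Sum = 2.198 bits.

2.198 bits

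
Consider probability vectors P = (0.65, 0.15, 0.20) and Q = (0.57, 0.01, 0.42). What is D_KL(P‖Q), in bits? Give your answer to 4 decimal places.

D(P‖Q) = Σ p·log₂(p/q).
  0.65·log₂(0.65/0.57) = 0.12316
  0.15·log₂(0.15/0.01) = 0.58603
  0.20·log₂(0.20/0.42) = -0.21408
D(P‖Q) = 0.4951 bits.

0.4951 bits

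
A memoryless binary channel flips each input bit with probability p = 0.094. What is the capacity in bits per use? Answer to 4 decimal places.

0.5503 bits

Binary symmetric channel: C = 1 − h₂(ε) where h₂ is the binary entropy function.
h₂(0.094) = −0.094·log₂0.094 − 0.906·log₂0.906 = 0.4497.
C = 1 − 0.4497 = 0.5503 bits per channel use.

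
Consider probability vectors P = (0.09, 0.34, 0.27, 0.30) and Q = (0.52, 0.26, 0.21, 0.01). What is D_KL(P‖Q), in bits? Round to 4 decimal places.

1.4738 bits

D(P‖Q) = Σ p·log₂(p/q).
  0.09·log₂(0.09/0.52) = -0.22775
  0.34·log₂(0.34/0.26) = 0.13159
  0.27·log₂(0.27/0.21) = 0.09789
  0.30·log₂(0.30/0.01) = 1.47207
D(P‖Q) = 1.4738 bits.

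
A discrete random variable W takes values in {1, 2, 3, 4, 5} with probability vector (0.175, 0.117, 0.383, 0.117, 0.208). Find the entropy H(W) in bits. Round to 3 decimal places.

2.166 bits

H(W) = −Σ p·log₂ p.
  −(0.175)·log₂(0.175) = 0.4401
  −(0.117)·log₂(0.117) = 0.3622
  −(0.383)·log₂(0.383) = 0.5303
  −(0.117)·log₂(0.117) = 0.3622
  −(0.208)·log₂(0.208) = 0.4712
Sum: 0.4401 + 0.3622 + 0.5303 + 0.3622 + 0.4712 = 2.166 bits.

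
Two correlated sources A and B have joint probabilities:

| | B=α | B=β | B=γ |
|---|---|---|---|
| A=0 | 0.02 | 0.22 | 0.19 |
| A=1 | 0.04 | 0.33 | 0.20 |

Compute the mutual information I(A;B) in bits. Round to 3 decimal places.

0.007 bits

Marginals: p(A) = (0.4300, 0.5700), p(B) = (0.0600, 0.5500, 0.3900).
I(A;B) = Σ p(x,y)·log₂[p(x,y)/(p(x)p(y))].
  (0,α): 0.02·log₂(0.7752) = -0.0073
  (0,β): 0.22·log₂(0.9302) = -0.0230
  (0,γ): 0.19·log₂(1.1330) = 0.0342
  (1,α): 0.04·log₂(1.1696) = 0.0090
  (1,β): 0.33·log₂(1.0526) = 0.0244
  (1,γ): 0.20·log₂(0.8997) = -0.0305
Sum = 0.007 bits.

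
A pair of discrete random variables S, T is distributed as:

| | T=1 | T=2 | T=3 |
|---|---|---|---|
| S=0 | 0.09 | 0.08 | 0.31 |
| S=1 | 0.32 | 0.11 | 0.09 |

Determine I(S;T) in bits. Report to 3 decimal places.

0.193 bits

Marginals: p(S) = (0.4800, 0.5200), p(T) = (0.4100, 0.1900, 0.4000).
I(S;T) = H(S) + H(T) − H(S,T).
H(S) = 0.9988, H(T) = 1.5114, H(S,T) = 2.3169.
I(S;T) = 0.9988 + 1.5114 − 2.3169 = 0.193 bits.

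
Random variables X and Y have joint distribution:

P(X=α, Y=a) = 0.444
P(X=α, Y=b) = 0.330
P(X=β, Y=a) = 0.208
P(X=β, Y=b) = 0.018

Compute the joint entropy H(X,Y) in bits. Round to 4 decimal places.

H(X,Y) = −Σ p(x,y)·log₂ p(x,y) over all 4 cells.
  cell (α,a): −0.444·log₂0.444 = 0.52009
  cell (α,b): −0.330·log₂0.330 = 0.52782
  cell (β,a): −0.208·log₂0.208 = 0.47119
  cell (β,b): −0.018·log₂0.018 = 0.10433
Sum = 1.6234 bits.

1.6234 bits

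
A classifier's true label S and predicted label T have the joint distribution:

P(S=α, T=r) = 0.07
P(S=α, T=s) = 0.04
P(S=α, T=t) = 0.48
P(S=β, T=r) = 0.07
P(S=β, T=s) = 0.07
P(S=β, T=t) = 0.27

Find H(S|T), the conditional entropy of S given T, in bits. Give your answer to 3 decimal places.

0.951 bits

Marginals: p(S) = (0.5900, 0.4100), p(T) = (0.1400, 0.1100, 0.7500).
H(S|T) = Σ p(T) · H(S|T=·).
  T=r: p=0.1400, H(S|T=r) = 1.0000
  T=s: p=0.1100, H(S|T=s) = 0.9457
  T=t: p=0.7500, H(S|T=t) = 0.9427
Weighted sum = 0.951 bits.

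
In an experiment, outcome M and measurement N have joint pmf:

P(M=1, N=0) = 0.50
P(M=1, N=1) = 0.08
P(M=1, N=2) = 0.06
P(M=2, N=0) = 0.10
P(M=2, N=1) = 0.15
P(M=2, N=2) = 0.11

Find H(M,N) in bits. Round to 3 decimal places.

2.128 bits

H(M,N) = −Σ p(x,y)·log₂ p(x,y) over all 6 cells.
  cell (1,0): −0.50·log₂0.50 = 0.5000
  cell (1,1): −0.08·log₂0.08 = 0.2915
  cell (1,2): −0.06·log₂0.06 = 0.2435
  cell (2,0): −0.10·log₂0.10 = 0.3322
  cell (2,1): −0.15·log₂0.15 = 0.4105
  cell (2,2): −0.11·log₂0.11 = 0.3503
Sum = 2.128 bits.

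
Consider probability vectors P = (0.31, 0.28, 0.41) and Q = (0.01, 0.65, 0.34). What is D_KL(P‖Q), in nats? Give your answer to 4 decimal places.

0.9055 nats

D(P‖Q) = Σ p·ln(p/q).
  0.31·ln(0.31/0.01) = 1.06454
  0.28·ln(0.28/0.65) = -0.23581
  0.41·ln(0.41/0.34) = 0.07676
D(P‖Q) = 0.9055 nats.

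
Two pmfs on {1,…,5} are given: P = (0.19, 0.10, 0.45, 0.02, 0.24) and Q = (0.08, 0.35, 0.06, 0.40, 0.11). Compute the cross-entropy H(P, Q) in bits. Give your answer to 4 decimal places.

H(P,Q) = −Σ p·log₂ q.
  −0.19·log₂(0.08) = 0.69233
  −0.10·log₂(0.35) = 0.15146
  −0.45·log₂(0.06) = 1.82650
  −0.02·log₂(0.40) = 0.02644
  −0.24·log₂(0.11) = 0.76426
H(P,Q) = 3.4610 bits.

3.4610 bits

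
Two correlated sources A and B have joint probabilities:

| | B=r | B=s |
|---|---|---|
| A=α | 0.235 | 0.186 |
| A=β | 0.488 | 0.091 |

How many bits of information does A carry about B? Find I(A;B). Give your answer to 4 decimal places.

0.0711 bits

Marginals: p(A) = (0.4210, 0.5790), p(B) = (0.7230, 0.2770).
I(A;B) = H(A) + H(B) − H(A,B).
H(A) = 0.9819, H(B) = 0.8513, H(A,B) = 1.7621.
I(A;B) = 0.9819 + 0.8513 − 1.7621 = 0.0711 bits.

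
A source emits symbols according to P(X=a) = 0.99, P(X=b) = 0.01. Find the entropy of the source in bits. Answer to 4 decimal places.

0.0808 bits

H(X) = −Σ p·log₂ p.
  −(0.99)·log₂(0.99) = 0.01435
  −(0.01)·log₂(0.01) = 0.06644
Sum: 0.01435 + 0.06644 = 0.0808 bits.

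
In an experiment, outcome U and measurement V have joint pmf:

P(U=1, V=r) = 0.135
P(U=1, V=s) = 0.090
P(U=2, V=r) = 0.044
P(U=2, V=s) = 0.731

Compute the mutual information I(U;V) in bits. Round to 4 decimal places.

0.2157 bits

Marginals: p(U) = (0.2250, 0.7750), p(V) = (0.1790, 0.8210).
I(U;V) = H(U) + H(V) − H(U,V).
H(U) = 0.7692, H(V) = 0.6779, H(U,V) = 1.2314.
I(U;V) = 0.7692 + 0.6779 − 1.2314 = 0.2157 bits.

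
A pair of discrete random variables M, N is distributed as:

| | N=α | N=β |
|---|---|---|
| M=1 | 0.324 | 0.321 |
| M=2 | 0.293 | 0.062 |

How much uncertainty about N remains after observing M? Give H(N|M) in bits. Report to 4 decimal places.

0.8822 bits

Marginals: p(M) = (0.6450, 0.3550), p(N) = (0.6170, 0.3830).
H(N|M) = Σ p(M) · H(N|M=·).
  M=1: p=0.6450, H(N|M=1) = 1.0000
  M=2: p=0.3550, H(N|M=2) = 0.6682
Weighted sum = 0.8822 bits.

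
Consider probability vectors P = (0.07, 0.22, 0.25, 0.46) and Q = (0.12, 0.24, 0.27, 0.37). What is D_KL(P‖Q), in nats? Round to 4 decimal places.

0.0240 nats

D(P‖Q) = Σ p·ln(p/q).
  0.07·ln(0.07/0.12) = -0.03773
  0.22·ln(0.22/0.24) = -0.01914
  0.25·ln(0.25/0.27) = -0.01924
  0.46·ln(0.46/0.37) = 0.10015
D(P‖Q) = 0.0240 nats.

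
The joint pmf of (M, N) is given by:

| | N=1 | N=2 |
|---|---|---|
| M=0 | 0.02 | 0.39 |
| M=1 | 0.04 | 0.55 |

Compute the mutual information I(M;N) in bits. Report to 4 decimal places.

0.0011 bits

Marginals: p(M) = (0.4100, 0.5900), p(N) = (0.0600, 0.9400).
I(M;N) = Σ p(x,y)·log₂[p(x,y)/(p(x)p(y))].
  (0,1): 0.02·log₂(0.8130) = -0.00597
  (0,2): 0.39·log₂(1.0119) = 0.00668
  (1,1): 0.04·log₂(1.1299) = 0.00705
  (1,2): 0.55·log₂(0.9917) = -0.00661
Sum = 0.0011 bits.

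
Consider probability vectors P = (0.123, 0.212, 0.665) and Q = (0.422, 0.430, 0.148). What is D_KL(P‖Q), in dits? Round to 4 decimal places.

D(P‖Q) = Σ p·log₁₀(p/q).
  0.123·log₁₀(0.123/0.422) = -0.06586
  0.212·log₁₀(0.212/0.430) = -0.06511
  0.665·log₁₀(0.665/0.148) = 0.43395
D(P‖Q) = 0.3030 dits.

0.3030 dits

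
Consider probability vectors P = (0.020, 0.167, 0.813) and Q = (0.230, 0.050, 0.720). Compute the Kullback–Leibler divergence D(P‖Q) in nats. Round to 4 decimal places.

D(P‖Q) = Σ p·ln(p/q).
  0.020·ln(0.020/0.230) = -0.04885
  0.167·ln(0.167/0.050) = 0.20140
  0.813·ln(0.813/0.720) = 0.09876
D(P‖Q) = 0.2513 nats.

0.2513 nats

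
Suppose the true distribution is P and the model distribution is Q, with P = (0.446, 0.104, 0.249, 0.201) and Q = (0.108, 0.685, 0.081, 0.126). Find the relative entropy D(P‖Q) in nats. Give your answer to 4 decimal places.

0.8100 nats

D(P‖Q) = Σ p·ln(p/q).
  0.446·ln(0.446/0.108) = 0.63251
  0.104·ln(0.104/0.685) = -0.19604
  0.249·ln(0.249/0.081) = 0.27963
  0.201·ln(0.201/0.126) = 0.09387
D(P‖Q) = 0.8100 nats.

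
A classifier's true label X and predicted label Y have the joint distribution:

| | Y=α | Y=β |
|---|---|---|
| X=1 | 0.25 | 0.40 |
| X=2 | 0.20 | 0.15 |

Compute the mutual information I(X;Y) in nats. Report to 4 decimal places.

0.0160 nats

Marginals: p(X) = (0.6500, 0.3500), p(Y) = (0.4500, 0.5500).
I(X;Y) = H(X) + H(Y) − H(X,Y).
H(X) = 0.6474, H(Y) = 0.6881, H(X,Y) = 1.3195.
I(X;Y) = 0.6474 + 0.6881 − 1.3195 = 0.0160 nats.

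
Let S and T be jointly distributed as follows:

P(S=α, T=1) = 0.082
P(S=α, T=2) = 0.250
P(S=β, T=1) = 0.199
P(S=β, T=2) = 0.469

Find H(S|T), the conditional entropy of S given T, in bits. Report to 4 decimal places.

Marginals: p(S) = (0.3320, 0.6680), p(T) = (0.2810, 0.7190).
H(S|T) = Σ p(T) · H(S|T=·).
  T=1: p=0.2810, H(S|T=1) = 0.8711
  T=2: p=0.7190, H(S|T=2) = 0.9320
Weighted sum = 0.9149 bits.

0.9149 bits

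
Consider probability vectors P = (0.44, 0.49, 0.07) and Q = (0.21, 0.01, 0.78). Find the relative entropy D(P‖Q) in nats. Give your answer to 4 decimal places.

D(P‖Q) = Σ p·ln(p/q).
  0.44·ln(0.44/0.21) = 0.32545
  0.49·ln(0.49/0.01) = 1.90699
  0.07·ln(0.07/0.78) = -0.16876
D(P‖Q) = 2.0637 nats.

2.0637 nats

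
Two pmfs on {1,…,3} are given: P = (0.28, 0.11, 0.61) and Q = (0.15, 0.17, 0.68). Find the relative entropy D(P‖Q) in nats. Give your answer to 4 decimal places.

0.0606 nats

D(P‖Q) = Σ p·ln(p/q).
  0.28·ln(0.28/0.15) = 0.17476
  0.11·ln(0.11/0.17) = -0.04788
  0.61·ln(0.61/0.68) = -0.06627
D(P‖Q) = 0.0606 nats.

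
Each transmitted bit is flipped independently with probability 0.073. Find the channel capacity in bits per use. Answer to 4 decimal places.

Binary symmetric channel: C = 1 − h₂(ε) where h₂ is the binary entropy function.
h₂(0.073) = −0.073·log₂0.073 − 0.927·log₂0.927 = 0.3770.
C = 1 − 0.3770 = 0.6230 bits per channel use.

0.6230 bits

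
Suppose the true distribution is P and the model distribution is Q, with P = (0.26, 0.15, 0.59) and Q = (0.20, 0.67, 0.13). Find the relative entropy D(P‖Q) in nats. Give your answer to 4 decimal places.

0.7361 nats

D(P‖Q) = Σ p·ln(p/q).
  0.26·ln(0.26/0.20) = 0.06821
  0.15·ln(0.15/0.67) = -0.22450
  0.59·ln(0.59/0.13) = 0.89243
D(P‖Q) = 0.7361 nats.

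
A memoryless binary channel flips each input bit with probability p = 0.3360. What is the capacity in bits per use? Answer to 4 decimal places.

Binary symmetric channel: C = 1 − h₂(ε) where h₂ is the binary entropy function.
h₂(0.3360) = −0.3360·log₂0.3360 − 0.6640·log₂0.6640 = 0.9209.
C = 1 − 0.9209 = 0.0791 bits per channel use.

0.0791 bits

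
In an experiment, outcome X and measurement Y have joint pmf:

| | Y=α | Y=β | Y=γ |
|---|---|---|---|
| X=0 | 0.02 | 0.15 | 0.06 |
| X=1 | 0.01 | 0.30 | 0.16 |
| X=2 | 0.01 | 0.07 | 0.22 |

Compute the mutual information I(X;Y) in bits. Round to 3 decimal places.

Marginals: p(X) = (0.2300, 0.4700, 0.3000), p(Y) = (0.0400, 0.5200, 0.4400).
I(X;Y) = H(X) + H(Y) − H(X,Y).
H(X) = 1.5207, H(Y) = 1.1975, H(X,Y) = 2.5931.
I(X;Y) = 1.5207 + 1.1975 − 2.5931 = 0.125 bits.

0.125 bits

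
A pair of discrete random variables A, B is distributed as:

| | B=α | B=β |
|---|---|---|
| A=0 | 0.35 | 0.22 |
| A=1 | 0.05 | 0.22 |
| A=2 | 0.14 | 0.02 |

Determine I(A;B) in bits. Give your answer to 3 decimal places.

Marginals: p(A) = (0.5700, 0.2700, 0.1600), p(B) = (0.5400, 0.4600).
I(A;B) = H(A) + H(B) − H(A,B).
H(A) = 1.3953, H(B) = 0.9954, H(A,B) = 2.2173.
I(A;B) = 1.3953 + 0.9954 − 2.2173 = 0.173 bits.

0.173 bits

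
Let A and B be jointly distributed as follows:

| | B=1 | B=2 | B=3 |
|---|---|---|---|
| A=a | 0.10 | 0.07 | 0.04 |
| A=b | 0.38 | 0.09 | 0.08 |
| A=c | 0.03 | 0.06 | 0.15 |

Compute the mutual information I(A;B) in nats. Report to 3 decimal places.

0.139 nats

Marginals: p(A) = (0.2100, 0.5500, 0.2400), p(B) = (0.5100, 0.2200, 0.2700).
I(A;B) = Σ p(x,y)·ln[p(x,y)/(p(x)p(y))].
  (a,1): 0.10·ln(0.9337) = -0.0069
  (a,2): 0.07·ln(1.5152) = 0.0291
  (a,3): 0.04·ln(0.7055) = -0.0140
  (b,1): 0.38·ln(1.3547) = 0.1154
  (b,2): 0.09·ln(0.7438) = -0.0266
  (b,3): 0.08·ln(0.5387) = -0.0495
  (c,1): 0.03·ln(0.2451) = -0.0422
  (c,2): 0.06·ln(1.1364) = 0.0077
  (c,3): 0.15·ln(2.3148) = 0.1259
Sum = 0.139 nats.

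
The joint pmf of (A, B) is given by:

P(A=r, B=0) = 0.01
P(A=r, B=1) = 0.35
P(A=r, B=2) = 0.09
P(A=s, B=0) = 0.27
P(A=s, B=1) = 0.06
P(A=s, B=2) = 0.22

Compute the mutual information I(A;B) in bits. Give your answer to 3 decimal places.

0.415 bits

Marginals: p(A) = (0.4500, 0.5500), p(B) = (0.2800, 0.4100, 0.3100).
I(A;B) = Σ p(x,y)·log₂[p(x,y)/(p(x)p(y))].
  (r,0): 0.01·log₂(0.0794) = -0.0366
  (r,1): 0.35·log₂(1.8970) = 0.3233
  (r,2): 0.09·log₂(0.6452) = -0.0569
  (s,0): 0.27·log₂(1.7532) = 0.2187
  (s,1): 0.06·log₂(0.2661) = -0.1146
  (s,2): 0.22·log₂(1.2903) = 0.0809
Sum = 0.415 bits.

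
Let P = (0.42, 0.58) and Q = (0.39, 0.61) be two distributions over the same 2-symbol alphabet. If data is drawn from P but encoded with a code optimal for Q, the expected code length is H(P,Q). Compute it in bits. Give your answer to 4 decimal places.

H(P,Q) = −Σ p·log₂ q.
  −0.42·log₂(0.39) = 0.57055
  −0.58·log₂(0.61) = 0.41361
H(P,Q) = 0.9842 bits.

0.9842 bits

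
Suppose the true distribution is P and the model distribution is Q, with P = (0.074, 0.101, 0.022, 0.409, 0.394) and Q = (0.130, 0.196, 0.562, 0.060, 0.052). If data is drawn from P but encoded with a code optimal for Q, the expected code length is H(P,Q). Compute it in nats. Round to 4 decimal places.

H(P,Q) = −Σ p·ln q.
  −0.074·ln(0.130) = 0.15098
  −0.101·ln(0.196) = 0.16459
  −0.022·ln(0.562) = 0.01268
  −0.409·ln(0.060) = 1.15068
  −0.394·ln(0.052) = 1.16487
H(P,Q) = 2.6438 nats.

2.6438 nats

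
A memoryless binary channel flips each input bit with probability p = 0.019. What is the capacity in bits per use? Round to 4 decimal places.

0.8642 bits

Binary symmetric channel: C = 1 − h₂(ε) where h₂ is the binary entropy function.
h₂(0.019) = −0.019·log₂0.019 − 0.981·log₂0.981 = 0.1358.
C = 1 − 0.1358 = 0.8642 bits per channel use.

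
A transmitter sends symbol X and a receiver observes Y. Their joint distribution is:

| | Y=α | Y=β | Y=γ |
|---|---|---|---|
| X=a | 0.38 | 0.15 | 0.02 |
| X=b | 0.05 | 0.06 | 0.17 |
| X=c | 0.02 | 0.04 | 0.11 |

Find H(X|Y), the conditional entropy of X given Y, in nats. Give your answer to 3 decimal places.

0.733 nats

Chain rule: H(X|Y) = H(X,Y) − H(Y).
Marginals: p(X) = (0.5500, 0.2800, 0.1700), p(Y) = (0.4500, 0.2500, 0.3000).
H(X,Y) = 1.8001 nats; H(Y) = 1.0671 nats.
H(X|Y) = 1.8001 − 1.0671 = 0.733 nats.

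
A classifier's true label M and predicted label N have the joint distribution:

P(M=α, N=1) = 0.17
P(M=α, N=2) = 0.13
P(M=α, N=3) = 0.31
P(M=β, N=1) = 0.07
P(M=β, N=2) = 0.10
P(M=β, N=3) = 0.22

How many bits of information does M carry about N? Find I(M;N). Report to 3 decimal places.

0.010 bits

Marginals: p(M) = (0.6100, 0.3900), p(N) = (0.2400, 0.2300, 0.5300).
I(M;N) = Σ p(x,y)·log₂[p(x,y)/(p(x)p(y))].
  (α,1): 0.17·log₂(1.1612) = 0.0367
  (α,2): 0.13·log₂(0.9266) = -0.0143
  (α,3): 0.31·log₂(0.9589) = -0.0188
  (β,1): 0.07·log₂(0.7479) = -0.0293
  (β,2): 0.10·log₂(1.1148) = 0.0157
  (β,3): 0.22·log₂(1.0643) = 0.0198
Sum = 0.010 bits.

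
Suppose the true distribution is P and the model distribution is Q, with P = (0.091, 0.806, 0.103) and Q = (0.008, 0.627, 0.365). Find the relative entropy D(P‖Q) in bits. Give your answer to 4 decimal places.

D(P‖Q) = Σ p·log₂(p/q).
  0.091·log₂(0.091/0.008) = 0.31921
  0.806·log₂(0.806/0.627) = 0.29203
  0.103·log₂(0.103/0.365) = -0.18800
D(P‖Q) = 0.4232 bits.

0.4232 bits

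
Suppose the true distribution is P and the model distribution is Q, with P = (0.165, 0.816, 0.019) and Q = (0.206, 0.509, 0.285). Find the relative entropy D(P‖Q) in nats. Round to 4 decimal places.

D(P‖Q) = Σ p·ln(p/q).
  0.165·ln(0.165/0.206) = -0.03662
  0.816·ln(0.816/0.509) = 0.38512
  0.019·ln(0.019/0.285) = -0.05145
D(P‖Q) = 0.2971 nats.

0.2971 nats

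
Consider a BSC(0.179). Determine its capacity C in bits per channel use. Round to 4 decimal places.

Binary symmetric channel: C = 1 − h₂(ε) where h₂ is the binary entropy function.
h₂(0.179) = −0.179·log₂0.179 − 0.821·log₂0.821 = 0.6779.
C = 1 − 0.6779 = 0.3221 bits per channel use.

0.3221 bits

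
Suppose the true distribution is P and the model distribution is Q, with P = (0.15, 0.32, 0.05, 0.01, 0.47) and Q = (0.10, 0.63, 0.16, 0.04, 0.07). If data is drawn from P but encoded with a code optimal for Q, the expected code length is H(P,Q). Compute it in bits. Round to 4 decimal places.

2.6934 bits

H(P,Q) = −Σ p·log₂ q.
  −0.15·log₂(0.10) = 0.49829
  −0.32·log₂(0.63) = 0.21330
  −0.05·log₂(0.16) = 0.13219
  −0.01·log₂(0.04) = 0.04644
  −0.47·log₂(0.07) = 1.80316
H(P,Q) = 2.6934 bits.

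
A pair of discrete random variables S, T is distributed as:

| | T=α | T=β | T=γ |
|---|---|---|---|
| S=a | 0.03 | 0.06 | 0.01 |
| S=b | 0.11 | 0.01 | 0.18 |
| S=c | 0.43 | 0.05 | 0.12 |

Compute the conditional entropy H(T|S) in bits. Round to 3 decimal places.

1.135 bits

Marginals: p(S) = (0.1000, 0.3000, 0.6000), p(T) = (0.5700, 0.1200, 0.3100).
H(T|S) = Σ p(S) · H(T|S=·).
  S=a: p=0.1000, H(T|S=a) = 1.2955
  S=b: p=0.3000, H(T|S=b) = 1.1365
  S=c: p=0.6000, H(T|S=c) = 1.1076
Weighted sum = 1.135 bits.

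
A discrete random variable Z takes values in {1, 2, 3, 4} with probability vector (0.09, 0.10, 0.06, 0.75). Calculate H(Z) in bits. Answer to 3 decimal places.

H(Z) = −Σ p·log₂ p.
  −(0.09)·log₂(0.09) = 0.3127
  −(0.10)·log₂(0.10) = 0.3322
  −(0.06)·log₂(0.06) = 0.2435
  −(0.75)·log₂(0.75) = 0.3113
Sum: 0.3127 + 0.3322 + 0.2435 + 0.3113 = 1.200 bits.

1.200 bits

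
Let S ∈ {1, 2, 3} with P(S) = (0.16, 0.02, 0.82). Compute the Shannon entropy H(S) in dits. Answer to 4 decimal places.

H(S) = −Σ p·log₁₀ p.
  −(0.16)·log₁₀(0.16) = 0.12734
  −(0.02)·log₁₀(0.02) = 0.03398
  −(0.82)·log₁₀(0.82) = 0.07067
Sum: 0.12734 + 0.03398 + 0.07067 = 0.2320 dits.

0.2320 dits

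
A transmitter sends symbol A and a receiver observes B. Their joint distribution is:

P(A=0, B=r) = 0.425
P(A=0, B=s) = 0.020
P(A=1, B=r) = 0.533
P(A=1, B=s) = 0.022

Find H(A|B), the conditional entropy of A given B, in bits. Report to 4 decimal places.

Chain rule: H(A|B) = H(A,B) − H(B).
Marginals: p(A) = (0.4450, 0.5550), p(B) = (0.9580, 0.0420).
H(A,B) = 1.2425 bits; H(B) = 0.2514 bits.
H(A|B) = 1.2425 − 0.2514 = 0.9911 bits.

0.9911 bits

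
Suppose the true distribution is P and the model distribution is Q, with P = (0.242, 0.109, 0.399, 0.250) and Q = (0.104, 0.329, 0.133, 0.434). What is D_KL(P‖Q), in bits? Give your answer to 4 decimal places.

D(P‖Q) = Σ p·log₂(p/q).
  0.242·log₂(0.242/0.104) = 0.29486
  0.109·log₂(0.109/0.329) = -0.17372
  0.399·log₂(0.399/0.133) = 0.63240
  0.250·log₂(0.250/0.434) = -0.19894
D(P‖Q) = 0.5546 bits.

0.5546 bits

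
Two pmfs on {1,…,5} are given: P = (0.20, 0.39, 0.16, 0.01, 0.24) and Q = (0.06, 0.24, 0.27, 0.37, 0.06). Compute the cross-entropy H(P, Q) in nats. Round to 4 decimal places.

H(P,Q) = −Σ p·ln q.
  −0.20·ln(0.06) = 0.56268
  −0.39·ln(0.24) = 0.55658
  −0.16·ln(0.27) = 0.20949
  −0.01·ln(0.37) = 0.00994
  −0.24·ln(0.06) = 0.67522
H(P,Q) = 2.0139 nats.

2.0139 nats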